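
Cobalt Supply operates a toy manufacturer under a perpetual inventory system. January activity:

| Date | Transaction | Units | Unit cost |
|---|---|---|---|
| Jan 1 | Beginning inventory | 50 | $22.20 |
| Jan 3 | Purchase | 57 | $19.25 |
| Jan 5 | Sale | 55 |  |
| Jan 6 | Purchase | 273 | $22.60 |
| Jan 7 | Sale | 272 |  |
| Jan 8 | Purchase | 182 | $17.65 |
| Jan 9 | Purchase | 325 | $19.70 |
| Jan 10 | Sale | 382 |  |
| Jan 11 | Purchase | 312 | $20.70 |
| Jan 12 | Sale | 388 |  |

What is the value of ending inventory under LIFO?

Ending inventory = $2,035.95

Jan 5, 55 sold [LIFO — newest first]: 55 @ $19.25 = $1,058.75
Jan 7, 272 sold [LIFO — newest first]: 272 @ $22.60 = $6,147.20
Jan 10, 382 sold [LIFO — newest first]: 325 @ $19.70 + 57 @ $17.65 = $7,408.55
Jan 12, 388 sold [LIFO — newest first]: 312 @ $20.70 + 76 @ $17.65 = $7,799.80
Total COGS = $1,058.75 + $6,147.20 + $7,408.55 + $7,799.80 = $22,414.30
Ending inventory: 50 @ $22.20 + 2 @ $19.25 + 1 @ $22.60 + 49 @ $17.65 = $2,035.95
Check: goods available $24,450.25 = COGS $22,414.30 + ending $2,035.95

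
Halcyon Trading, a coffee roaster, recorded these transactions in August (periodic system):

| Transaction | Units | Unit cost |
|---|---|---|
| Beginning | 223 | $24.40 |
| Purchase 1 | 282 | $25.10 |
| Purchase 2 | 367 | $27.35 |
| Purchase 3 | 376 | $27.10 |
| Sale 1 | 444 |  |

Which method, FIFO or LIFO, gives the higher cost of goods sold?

FIFO COGS: 223 @ $24.40 + 221 @ $25.10 = $10,988.30
LIFO COGS: 376 @ $27.10 + 68 @ $27.35 = $12,049.40

LIFO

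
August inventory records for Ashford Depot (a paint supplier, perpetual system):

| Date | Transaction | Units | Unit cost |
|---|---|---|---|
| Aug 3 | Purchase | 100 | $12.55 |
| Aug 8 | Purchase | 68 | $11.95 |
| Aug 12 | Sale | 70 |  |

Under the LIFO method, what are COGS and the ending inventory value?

COGS = $837.70; ending inventory = $1,229.90

Aug 12, 70 sold [LIFO — newest first]: 68 @ $11.95 + 2 @ $12.55 = $837.70
Ending inventory: 98 @ $12.55 = $1,229.90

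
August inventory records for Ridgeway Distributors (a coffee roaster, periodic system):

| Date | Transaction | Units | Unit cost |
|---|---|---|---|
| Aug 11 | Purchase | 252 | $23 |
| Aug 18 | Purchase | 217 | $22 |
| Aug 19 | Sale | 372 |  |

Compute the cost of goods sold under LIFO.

Aug 19, 372 sold [LIFO — newest first]: 217 @ $22 + 155 @ $23 = $8,339
Ending inventory: 97 @ $23 = $2,231
Check: goods available $10,570 = COGS $8,339 + ending $2,231

COGS = $8,339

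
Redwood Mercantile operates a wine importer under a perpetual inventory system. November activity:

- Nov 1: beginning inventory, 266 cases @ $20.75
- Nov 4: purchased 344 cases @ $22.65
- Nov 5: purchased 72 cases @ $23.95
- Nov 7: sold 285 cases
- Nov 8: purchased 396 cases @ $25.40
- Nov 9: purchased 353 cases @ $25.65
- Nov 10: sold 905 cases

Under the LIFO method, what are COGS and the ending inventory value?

COGS = $29,147.60; ending inventory = $5,000.75

Nov 7, 285 sold [LIFO — newest first]: 72 @ $23.95 + 213 @ $22.65 = $6,548.85
Nov 10, 905 sold [LIFO — newest first]: 353 @ $25.65 + 396 @ $25.40 + 131 @ $22.65 + 25 @ $20.75 = $22,598.75
Total COGS = $6,548.85 + $22,598.75 = $29,147.60
Ending inventory: 241 @ $20.75 = $5,000.75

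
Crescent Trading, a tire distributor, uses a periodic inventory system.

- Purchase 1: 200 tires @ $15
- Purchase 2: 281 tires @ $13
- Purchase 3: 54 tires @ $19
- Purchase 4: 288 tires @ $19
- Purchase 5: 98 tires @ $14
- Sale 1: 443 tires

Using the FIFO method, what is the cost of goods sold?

COGS = $6,159

Sale 1 (443) [FIFO — oldest first]: 200 @ $15 + 243 @ $13 = $6,159
Ending inventory: 38 @ $13 + 54 @ $19 + 288 @ $19 + 98 @ $14 = $8,364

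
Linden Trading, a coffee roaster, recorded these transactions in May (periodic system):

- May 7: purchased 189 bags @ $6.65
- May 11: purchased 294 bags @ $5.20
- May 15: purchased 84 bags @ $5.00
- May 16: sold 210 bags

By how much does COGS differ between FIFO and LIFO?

$290.85

FIFO COGS: 189 @ $6.65 + 21 @ $5.20 = $1,366.05
LIFO COGS: 84 @ $5.00 + 126 @ $5.20 = $1,075.20
Difference = |$1,366.05 − $1,075.20| = $290.85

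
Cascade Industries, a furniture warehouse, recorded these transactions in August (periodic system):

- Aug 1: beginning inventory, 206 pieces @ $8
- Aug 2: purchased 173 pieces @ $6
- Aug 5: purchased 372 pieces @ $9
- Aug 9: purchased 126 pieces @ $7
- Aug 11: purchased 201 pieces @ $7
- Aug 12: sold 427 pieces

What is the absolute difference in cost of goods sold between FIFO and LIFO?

$71

FIFO COGS: 206 @ $8 + 173 @ $6 + 48 @ $9 = $3,118
LIFO COGS: 201 @ $7 + 126 @ $7 + 100 @ $9 = $3,189
Difference = |$3,118 − $3,189| = $71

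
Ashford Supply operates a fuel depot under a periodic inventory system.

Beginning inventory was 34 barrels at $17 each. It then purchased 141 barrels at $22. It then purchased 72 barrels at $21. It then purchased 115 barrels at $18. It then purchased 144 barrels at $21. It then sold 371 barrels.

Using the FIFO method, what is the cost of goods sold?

COGS = $7,451

Sale 1 (371) [FIFO — oldest first]: 34 @ $17 + 141 @ $22 + 72 @ $21 + 115 @ $18 + 9 @ $21 = $7,451
Ending inventory: 135 @ $21 = $2,835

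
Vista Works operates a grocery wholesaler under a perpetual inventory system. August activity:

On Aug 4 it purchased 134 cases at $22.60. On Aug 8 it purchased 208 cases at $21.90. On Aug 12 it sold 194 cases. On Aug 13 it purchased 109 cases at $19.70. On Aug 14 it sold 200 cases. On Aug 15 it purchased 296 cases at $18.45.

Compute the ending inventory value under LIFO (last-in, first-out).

Aug 12, 194 sold [LIFO — newest first]: 194 @ $21.90 = $4,248.60
Aug 14, 200 sold [LIFO — newest first]: 109 @ $19.70 + 14 @ $21.90 + 77 @ $22.60 = $4,194.10
Total COGS = $4,248.60 + $4,194.10 = $8,442.70
Ending inventory: 57 @ $22.60 + 296 @ $18.45 = $6,749.40
Check: goods available $15,192.10 = COGS $8,442.70 + ending $6,749.40

Ending inventory = $6,749.40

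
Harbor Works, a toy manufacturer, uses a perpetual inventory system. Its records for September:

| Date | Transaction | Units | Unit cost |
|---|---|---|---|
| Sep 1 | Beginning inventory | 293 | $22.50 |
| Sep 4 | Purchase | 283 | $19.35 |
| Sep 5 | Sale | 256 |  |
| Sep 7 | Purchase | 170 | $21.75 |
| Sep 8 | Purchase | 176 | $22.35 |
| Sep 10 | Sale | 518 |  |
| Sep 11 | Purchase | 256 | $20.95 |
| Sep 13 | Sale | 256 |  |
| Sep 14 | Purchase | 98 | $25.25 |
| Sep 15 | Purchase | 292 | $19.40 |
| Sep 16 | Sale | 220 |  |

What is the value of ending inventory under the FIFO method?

Ending inventory = $6,321.30

Sep 5, 256 sold [FIFO — oldest first]: 256 @ $22.50 = $5,760.00
Sep 10, 518 sold [FIFO — oldest first]: 37 @ $22.50 + 283 @ $19.35 + 170 @ $21.75 + 28 @ $22.35 = $10,631.85
Sep 13, 256 sold [FIFO — oldest first]: 148 @ $22.35 + 108 @ $20.95 = $5,570.40
Sep 16, 220 sold [FIFO — oldest first]: 148 @ $20.95 + 72 @ $25.25 = $4,918.60
Total COGS = $5,760.00 + $10,631.85 + $5,570.40 + $4,918.60 = $26,880.85
Ending inventory: 26 @ $25.25 + 292 @ $19.40 = $6,321.30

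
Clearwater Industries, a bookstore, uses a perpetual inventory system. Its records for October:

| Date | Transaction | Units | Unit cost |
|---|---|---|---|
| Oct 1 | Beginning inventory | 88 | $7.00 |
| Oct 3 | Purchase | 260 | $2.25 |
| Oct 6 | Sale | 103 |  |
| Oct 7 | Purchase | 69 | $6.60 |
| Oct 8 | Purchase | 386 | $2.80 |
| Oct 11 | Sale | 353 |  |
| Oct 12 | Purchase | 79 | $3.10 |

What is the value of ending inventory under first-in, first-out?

Ending inventory = $1,216.50

Oct 6, 103 sold [FIFO — oldest first]: 88 @ $7.00 + 15 @ $2.25 = $649.75
Oct 11, 353 sold [FIFO — oldest first]: 245 @ $2.25 + 69 @ $6.60 + 39 @ $2.80 = $1,115.85
Total COGS = $649.75 + $1,115.85 = $1,765.60
Ending inventory: 347 @ $2.80 + 79 @ $3.10 = $1,216.50
Check: goods available $2,982.10 = COGS $1,765.60 + ending $1,216.50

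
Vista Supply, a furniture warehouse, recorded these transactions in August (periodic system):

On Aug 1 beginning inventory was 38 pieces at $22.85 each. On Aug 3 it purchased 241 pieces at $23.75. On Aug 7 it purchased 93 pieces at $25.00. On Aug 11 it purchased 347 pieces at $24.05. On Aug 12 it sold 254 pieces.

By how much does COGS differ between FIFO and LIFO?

FIFO COGS: 38 @ $22.85 + 216 @ $23.75 = $5,998.30
LIFO COGS: 254 @ $24.05 = $6,108.70
Difference = |$5,998.30 − $6,108.70| = $110.40

$110.40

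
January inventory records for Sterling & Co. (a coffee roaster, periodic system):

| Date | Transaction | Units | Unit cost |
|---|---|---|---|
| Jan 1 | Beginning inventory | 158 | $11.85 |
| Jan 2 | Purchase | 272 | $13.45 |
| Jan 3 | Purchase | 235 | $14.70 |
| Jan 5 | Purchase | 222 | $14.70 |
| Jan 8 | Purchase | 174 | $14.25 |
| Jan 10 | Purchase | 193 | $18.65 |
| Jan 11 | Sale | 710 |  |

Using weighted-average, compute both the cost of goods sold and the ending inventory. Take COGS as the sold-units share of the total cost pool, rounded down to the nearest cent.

COGS = $10,376.84; ending inventory = $7,950.71

Jan 11, sell 710: 710/1254 × $18,327.55 → $10,376.84
Ending inventory (cost pool remaining) = $7,950.71
Check: goods available $18,327.55 = COGS $10,376.84 + ending $7,950.71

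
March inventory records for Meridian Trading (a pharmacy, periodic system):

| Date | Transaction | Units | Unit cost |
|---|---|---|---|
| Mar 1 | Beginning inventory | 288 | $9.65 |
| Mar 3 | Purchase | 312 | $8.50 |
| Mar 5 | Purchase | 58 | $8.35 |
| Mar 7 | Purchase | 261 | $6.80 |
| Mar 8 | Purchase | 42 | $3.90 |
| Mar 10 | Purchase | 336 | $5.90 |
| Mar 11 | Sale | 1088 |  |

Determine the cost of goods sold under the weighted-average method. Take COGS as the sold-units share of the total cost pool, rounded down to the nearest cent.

COGS = $8,251.43

Mar 11, sell 1088: 1088/1297 × $9,836.50 → $8,251.43
Ending inventory (cost pool remaining) = $1,585.07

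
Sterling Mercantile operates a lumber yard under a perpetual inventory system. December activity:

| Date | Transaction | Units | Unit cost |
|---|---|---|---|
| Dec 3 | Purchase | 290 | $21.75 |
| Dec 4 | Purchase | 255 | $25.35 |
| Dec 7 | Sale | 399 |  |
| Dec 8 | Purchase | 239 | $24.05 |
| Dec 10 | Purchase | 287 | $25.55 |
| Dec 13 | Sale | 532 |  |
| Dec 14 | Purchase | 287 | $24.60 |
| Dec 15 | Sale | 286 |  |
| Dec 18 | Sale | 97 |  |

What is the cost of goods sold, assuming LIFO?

COGS = $31,955.75

Dec 7, 399 sold [LIFO — newest first]: 255 @ $25.35 + 144 @ $21.75 = $9,596.25
Dec 13, 532 sold [LIFO — newest first]: 287 @ $25.55 + 239 @ $24.05 + 6 @ $21.75 = $13,211.30
Dec 15, 286 sold [LIFO — newest first]: 286 @ $24.60 = $7,035.60
Dec 18, 97 sold [LIFO — newest first]: 1 @ $24.60 + 96 @ $21.75 = $2,112.60
Total COGS = $9,596.25 + $13,211.30 + $7,035.60 + $2,112.60 = $31,955.75
Ending inventory: 44 @ $21.75 = $957.00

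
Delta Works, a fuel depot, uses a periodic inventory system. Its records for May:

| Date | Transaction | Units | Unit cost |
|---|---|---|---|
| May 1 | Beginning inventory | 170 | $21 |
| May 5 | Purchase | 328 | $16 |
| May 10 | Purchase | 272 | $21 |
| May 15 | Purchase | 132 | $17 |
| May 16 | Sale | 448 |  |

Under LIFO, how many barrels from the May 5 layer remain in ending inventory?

May 16, 448 sold [LIFO — newest first]: 132 @ $17 + 272 @ $21 + 44 @ $16 = $8,660
Ending inventory: 170 @ $21 + 284 @ $16 = $8,114
Check: goods available $16,774 = COGS $8,660 + ending $8,114

284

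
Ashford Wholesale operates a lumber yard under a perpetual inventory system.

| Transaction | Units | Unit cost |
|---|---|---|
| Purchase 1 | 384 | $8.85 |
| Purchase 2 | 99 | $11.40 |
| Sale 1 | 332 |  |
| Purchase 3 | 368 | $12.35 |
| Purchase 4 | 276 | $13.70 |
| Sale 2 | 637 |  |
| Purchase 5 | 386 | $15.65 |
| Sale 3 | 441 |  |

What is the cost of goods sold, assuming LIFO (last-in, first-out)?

COGS = $17,982.35

Sale 1 (332) [LIFO — newest first]: 99 @ $11.40 + 233 @ $8.85 = $3,190.65
Sale 2 (637) [LIFO — newest first]: 276 @ $13.70 + 361 @ $12.35 = $8,239.55
Sale 3 (441) [LIFO — newest first]: 386 @ $15.65 + 7 @ $12.35 + 48 @ $8.85 = $6,552.15
Total COGS = $3,190.65 + $8,239.55 + $6,552.15 = $17,982.35
Ending inventory: 103 @ $8.85 = $911.55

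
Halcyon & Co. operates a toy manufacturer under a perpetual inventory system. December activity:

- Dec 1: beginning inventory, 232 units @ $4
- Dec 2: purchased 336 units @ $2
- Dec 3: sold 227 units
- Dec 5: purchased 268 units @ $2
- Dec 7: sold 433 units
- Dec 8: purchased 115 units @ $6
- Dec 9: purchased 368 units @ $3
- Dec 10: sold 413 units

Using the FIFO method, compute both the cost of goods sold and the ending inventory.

Dec 3, 227 sold [FIFO — oldest first]: 227 @ $4 = $908
Dec 7, 433 sold [FIFO — oldest first]: 5 @ $4 + 336 @ $2 + 92 @ $2 = $876
Dec 10, 413 sold [FIFO — oldest first]: 176 @ $2 + 115 @ $6 + 122 @ $3 = $1,408
Total COGS = $908 + $876 + $1,408 = $3,192
Ending inventory: 246 @ $3 = $738
Check: goods available $3,930 = COGS $3,192 + ending $738

COGS = $3,192; ending inventory = $738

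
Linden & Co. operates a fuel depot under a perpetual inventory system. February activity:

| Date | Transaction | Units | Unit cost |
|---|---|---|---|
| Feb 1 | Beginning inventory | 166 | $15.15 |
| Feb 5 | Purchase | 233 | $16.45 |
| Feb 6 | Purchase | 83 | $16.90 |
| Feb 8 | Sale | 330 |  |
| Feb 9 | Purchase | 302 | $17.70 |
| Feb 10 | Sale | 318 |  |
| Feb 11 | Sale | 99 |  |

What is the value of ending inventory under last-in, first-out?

Ending inventory = $560.55

Feb 8, 330 sold [LIFO — newest first]: 83 @ $16.90 + 233 @ $16.45 + 14 @ $15.15 = $5,447.65
Feb 10, 318 sold [LIFO — newest first]: 302 @ $17.70 + 16 @ $15.15 = $5,587.80
Feb 11, 99 sold [LIFO — newest first]: 99 @ $15.15 = $1,499.85
Total COGS = $5,447.65 + $5,587.80 + $1,499.85 = $12,535.30
Ending inventory: 37 @ $15.15 = $560.55
Check: goods available $13,095.85 = COGS $12,535.30 + ending $560.55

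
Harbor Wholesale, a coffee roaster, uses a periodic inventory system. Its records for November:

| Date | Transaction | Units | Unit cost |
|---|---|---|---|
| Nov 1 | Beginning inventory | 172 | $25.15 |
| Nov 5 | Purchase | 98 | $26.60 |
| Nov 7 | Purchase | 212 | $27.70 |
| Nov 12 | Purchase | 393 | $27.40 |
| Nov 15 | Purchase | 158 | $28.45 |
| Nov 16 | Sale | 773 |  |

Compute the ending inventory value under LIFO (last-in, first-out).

Ending inventory = $6,666.60

Nov 16, 773 sold [LIFO — newest first]: 158 @ $28.45 + 393 @ $27.40 + 212 @ $27.70 + 10 @ $26.60 = $21,401.70
Ending inventory: 172 @ $25.15 + 88 @ $26.60 = $6,666.60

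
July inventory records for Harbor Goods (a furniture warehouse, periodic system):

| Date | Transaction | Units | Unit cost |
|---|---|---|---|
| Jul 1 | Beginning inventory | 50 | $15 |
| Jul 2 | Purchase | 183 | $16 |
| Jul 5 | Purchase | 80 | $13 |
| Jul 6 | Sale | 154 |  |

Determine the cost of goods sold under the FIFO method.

COGS = $2,414

Jul 6, 154 sold [FIFO — oldest first]: 50 @ $15 + 104 @ $16 = $2,414
Ending inventory: 79 @ $16 + 80 @ $13 = $2,304
Check: goods available $4,718 = COGS $2,414 + ending $2,304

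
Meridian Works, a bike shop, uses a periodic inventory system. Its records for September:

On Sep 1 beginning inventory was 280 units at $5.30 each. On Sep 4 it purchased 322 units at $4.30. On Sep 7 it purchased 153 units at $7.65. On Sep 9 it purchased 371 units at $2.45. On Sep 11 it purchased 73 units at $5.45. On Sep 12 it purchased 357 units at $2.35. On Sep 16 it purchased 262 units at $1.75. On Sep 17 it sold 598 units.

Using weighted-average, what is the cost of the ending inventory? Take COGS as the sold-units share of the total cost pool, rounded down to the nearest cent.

Ending inventory = $4,458.11

Sep 17, sell 598: 598/1818 × $6,643.30 → $2,185.19
Ending inventory (cost pool remaining) = $4,458.11
Check: goods available $6,643.30 = COGS $2,185.19 + ending $4,458.11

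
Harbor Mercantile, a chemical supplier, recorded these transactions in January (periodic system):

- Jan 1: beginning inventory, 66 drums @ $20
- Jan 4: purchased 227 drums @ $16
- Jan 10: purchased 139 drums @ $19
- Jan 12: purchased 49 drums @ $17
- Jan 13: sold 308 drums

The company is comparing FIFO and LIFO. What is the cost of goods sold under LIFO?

COGS = $5,394

FIFO COGS: 66 @ $20 + 227 @ $16 + 15 @ $19 = $5,237
LIFO COGS: 49 @ $17 + 139 @ $19 + 120 @ $16 = $5,394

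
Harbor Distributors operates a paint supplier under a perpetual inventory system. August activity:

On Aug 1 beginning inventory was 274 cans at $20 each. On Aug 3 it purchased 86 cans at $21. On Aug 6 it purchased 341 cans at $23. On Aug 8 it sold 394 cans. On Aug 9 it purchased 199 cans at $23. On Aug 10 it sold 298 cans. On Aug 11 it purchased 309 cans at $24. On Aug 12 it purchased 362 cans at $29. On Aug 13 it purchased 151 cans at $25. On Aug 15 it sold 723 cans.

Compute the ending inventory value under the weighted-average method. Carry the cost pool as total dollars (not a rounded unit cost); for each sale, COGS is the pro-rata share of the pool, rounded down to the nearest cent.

After Aug 1: 274 on hand, pool $5,480.00 (≈ $20.0000 each)
After Aug 3: 360 on hand, pool $7,286.00 (≈ $20.2389 each)
After Aug 6: 701 on hand, pool $15,129.00 (≈ $21.5820 each)
Aug 8, sell 394: 394/701 × $15,129.00 → $8,503.31
After Aug 9: 506 on hand, pool $11,202.69 (≈ $22.1397 each)
Aug 10, sell 298: 298/506 × $11,202.69 → $6,597.63
After Aug 11: 517 on hand, pool $12,021.06 (≈ $23.2516 each)
After Aug 12: 879 on hand, pool $22,519.06 (≈ $25.6190 each)
After Aug 13: 1030 on hand, pool $26,294.06 (≈ $25.5282 each)
Aug 15, sell 723: 723/1030 × $26,294.06 → $18,456.89
Total COGS = $8,503.31 + $6,597.63 + $18,456.89 = $33,557.83
Ending inventory (cost pool remaining) = $7,837.17

Ending inventory = $7,837.17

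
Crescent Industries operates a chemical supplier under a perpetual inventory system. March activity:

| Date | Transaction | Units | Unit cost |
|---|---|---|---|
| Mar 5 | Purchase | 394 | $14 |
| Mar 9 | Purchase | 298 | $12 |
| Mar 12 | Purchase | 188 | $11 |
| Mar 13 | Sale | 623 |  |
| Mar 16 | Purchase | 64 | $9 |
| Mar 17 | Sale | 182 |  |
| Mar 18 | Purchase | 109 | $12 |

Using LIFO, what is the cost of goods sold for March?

Mar 13, 623 sold [LIFO — newest first]: 188 @ $11 + 298 @ $12 + 137 @ $14 = $7,562
Mar 17, 182 sold [LIFO — newest first]: 64 @ $9 + 118 @ $14 = $2,228
Total COGS = $7,562 + $2,228 = $9,790
Ending inventory: 139 @ $14 + 109 @ $12 = $3,254

COGS = $9,790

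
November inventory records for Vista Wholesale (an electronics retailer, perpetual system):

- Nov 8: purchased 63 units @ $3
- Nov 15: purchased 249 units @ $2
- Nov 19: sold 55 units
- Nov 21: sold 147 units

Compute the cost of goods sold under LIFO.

COGS = $404

Nov 19, 55 sold [LIFO — newest first]: 55 @ $2 = $110
Nov 21, 147 sold [LIFO — newest first]: 147 @ $2 = $294
Total COGS = $110 + $294 = $404
Ending inventory: 63 @ $3 + 47 @ $2 = $283
Check: goods available $687 = COGS $404 + ending $283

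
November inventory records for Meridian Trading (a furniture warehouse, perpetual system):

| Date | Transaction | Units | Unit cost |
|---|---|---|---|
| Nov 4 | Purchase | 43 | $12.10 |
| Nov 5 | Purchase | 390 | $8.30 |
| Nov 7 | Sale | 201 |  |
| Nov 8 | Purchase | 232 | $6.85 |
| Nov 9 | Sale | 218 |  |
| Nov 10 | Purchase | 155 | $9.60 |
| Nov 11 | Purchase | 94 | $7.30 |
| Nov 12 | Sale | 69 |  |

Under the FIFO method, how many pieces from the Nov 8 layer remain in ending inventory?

177

Nov 7, 201 sold [FIFO — oldest first]: 43 @ $12.10 + 158 @ $8.30 = $1,831.70
Nov 9, 218 sold [FIFO — oldest first]: 218 @ $8.30 = $1,809.40
Nov 12, 69 sold [FIFO — oldest first]: 14 @ $8.30 + 55 @ $6.85 = $492.95
Total COGS = $1,831.70 + $1,809.40 + $492.95 = $4,134.05
Ending inventory: 177 @ $6.85 + 155 @ $9.60 + 94 @ $7.30 = $3,386.65
Check: goods available $7,520.70 = COGS $4,134.05 + ending $3,386.65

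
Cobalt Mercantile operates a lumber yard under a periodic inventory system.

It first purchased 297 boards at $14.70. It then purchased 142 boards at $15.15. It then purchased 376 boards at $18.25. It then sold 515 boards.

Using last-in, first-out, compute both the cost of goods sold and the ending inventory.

Sale 1 (515) [LIFO — newest first]: 376 @ $18.25 + 139 @ $15.15 = $8,967.85
Ending inventory: 297 @ $14.70 + 3 @ $15.15 = $4,411.35

COGS = $8,967.85; ending inventory = $4,411.35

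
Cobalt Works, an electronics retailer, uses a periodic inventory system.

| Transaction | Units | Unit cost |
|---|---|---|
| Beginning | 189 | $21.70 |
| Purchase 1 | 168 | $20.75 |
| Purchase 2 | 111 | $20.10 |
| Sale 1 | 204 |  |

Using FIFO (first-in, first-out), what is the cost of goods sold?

Sale 1 (204) [FIFO — oldest first]: 189 @ $21.70 + 15 @ $20.75 = $4,412.55
Ending inventory: 153 @ $20.75 + 111 @ $20.10 = $5,405.85
Check: goods available $9,818.40 = COGS $4,412.55 + ending $5,405.85

COGS = $4,412.55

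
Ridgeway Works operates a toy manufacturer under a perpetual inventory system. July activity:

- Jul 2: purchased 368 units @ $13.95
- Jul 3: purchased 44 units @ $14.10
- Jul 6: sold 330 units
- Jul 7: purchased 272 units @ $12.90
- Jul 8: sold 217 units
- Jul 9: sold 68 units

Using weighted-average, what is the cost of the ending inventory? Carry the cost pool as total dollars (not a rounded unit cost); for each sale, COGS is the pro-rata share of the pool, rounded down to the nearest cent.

After Jul 2: 368 on hand, pool $5,133.60 (≈ $13.9500 each)
After Jul 3: 412 on hand, pool $5,754.00 (≈ $13.9660 each)
Jul 6, sell 330: 330/412 × $5,754.00 → $4,608.78
After Jul 7: 354 on hand, pool $4,654.02 (≈ $13.1469 each)
Jul 8, sell 217: 217/354 × $4,654.02 → $2,852.88
Jul 9, sell 68: 68/137 × $1,801.14 → $893.99
Total COGS = $4,608.78 + $2,852.88 + $893.99 = $8,355.65
Ending inventory (cost pool remaining) = $907.15
Check: goods available $9,262.80 = COGS $8,355.65 + ending $907.15

Ending inventory = $907.15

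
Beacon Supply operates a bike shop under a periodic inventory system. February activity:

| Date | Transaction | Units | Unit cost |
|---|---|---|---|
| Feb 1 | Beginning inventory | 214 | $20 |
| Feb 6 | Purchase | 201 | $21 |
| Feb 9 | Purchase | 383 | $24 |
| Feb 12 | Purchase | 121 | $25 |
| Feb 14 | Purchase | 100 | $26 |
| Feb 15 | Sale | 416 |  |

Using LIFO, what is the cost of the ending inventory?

Feb 15, 416 sold [LIFO — newest first]: 100 @ $26 + 121 @ $25 + 195 @ $24 = $10,305
Ending inventory: 214 @ $20 + 201 @ $21 + 188 @ $24 = $13,013

Ending inventory = $13,013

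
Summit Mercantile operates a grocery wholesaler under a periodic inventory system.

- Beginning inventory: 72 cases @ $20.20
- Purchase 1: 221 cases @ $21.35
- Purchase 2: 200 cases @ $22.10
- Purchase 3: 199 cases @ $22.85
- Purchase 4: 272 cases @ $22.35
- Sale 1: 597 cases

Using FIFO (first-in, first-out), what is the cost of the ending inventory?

Sale 1 (597) [FIFO — oldest first]: 72 @ $20.20 + 221 @ $21.35 + 200 @ $22.10 + 104 @ $22.85 = $12,969.15
Ending inventory: 95 @ $22.85 + 272 @ $22.35 = $8,249.95

Ending inventory = $8,249.95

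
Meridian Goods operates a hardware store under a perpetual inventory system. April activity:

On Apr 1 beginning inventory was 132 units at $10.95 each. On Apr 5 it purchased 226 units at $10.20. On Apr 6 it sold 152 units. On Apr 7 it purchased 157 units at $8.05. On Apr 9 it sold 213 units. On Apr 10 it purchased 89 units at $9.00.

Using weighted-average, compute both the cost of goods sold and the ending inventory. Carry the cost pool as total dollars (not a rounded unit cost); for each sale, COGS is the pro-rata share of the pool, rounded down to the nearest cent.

COGS = $3,600.39; ending inventory = $2,215.06

After Apr 1: 132 on hand, pool $1,445.40 (≈ $10.9500 each)
After Apr 5: 358 on hand, pool $3,750.60 (≈ $10.4765 each)
Apr 6, sell 152: 152/358 × $3,750.60 → $1,592.43
After Apr 7: 363 on hand, pool $3,422.02 (≈ $9.4271 each)
Apr 9, sell 213: 213/363 × $3,422.02 → $2,007.96
After Apr 10: 239 on hand, pool $2,215.06 (≈ $9.2680 each)
Total COGS = $1,592.43 + $2,007.96 = $3,600.39
Ending inventory (cost pool remaining) = $2,215.06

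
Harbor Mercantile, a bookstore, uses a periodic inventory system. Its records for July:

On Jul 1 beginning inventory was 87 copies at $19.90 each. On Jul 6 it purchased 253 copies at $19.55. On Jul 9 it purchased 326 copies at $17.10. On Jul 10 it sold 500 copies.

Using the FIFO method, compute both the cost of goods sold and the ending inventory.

COGS = $9,413.45; ending inventory = $2,838.60

Jul 10, 500 sold [FIFO — oldest first]: 87 @ $19.90 + 253 @ $19.55 + 160 @ $17.10 = $9,413.45
Ending inventory: 166 @ $17.10 = $2,838.60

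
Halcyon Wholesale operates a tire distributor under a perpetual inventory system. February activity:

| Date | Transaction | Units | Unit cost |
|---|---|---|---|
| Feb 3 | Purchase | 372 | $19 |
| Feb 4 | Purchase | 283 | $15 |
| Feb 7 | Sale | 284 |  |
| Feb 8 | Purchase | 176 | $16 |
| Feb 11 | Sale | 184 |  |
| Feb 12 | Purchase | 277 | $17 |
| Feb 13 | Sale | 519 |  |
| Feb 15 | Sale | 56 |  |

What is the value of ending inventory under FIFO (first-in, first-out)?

Ending inventory = $1,105

Feb 7, 284 sold [FIFO — oldest first]: 284 @ $19 = $5,396
Feb 11, 184 sold [FIFO — oldest first]: 88 @ $19 + 96 @ $15 = $3,112
Feb 13, 519 sold [FIFO — oldest first]: 187 @ $15 + 176 @ $16 + 156 @ $17 = $8,273
Feb 15, 56 sold [FIFO — oldest first]: 56 @ $17 = $952
Total COGS = $5,396 + $3,112 + $8,273 + $952 = $17,733
Ending inventory: 65 @ $17 = $1,105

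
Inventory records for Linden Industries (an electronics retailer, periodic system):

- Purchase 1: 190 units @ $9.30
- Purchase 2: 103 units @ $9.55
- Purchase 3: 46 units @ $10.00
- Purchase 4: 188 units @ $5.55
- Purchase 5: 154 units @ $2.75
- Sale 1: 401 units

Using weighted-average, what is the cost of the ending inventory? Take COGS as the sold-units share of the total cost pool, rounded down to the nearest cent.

Ending inventory = $1,923.23

Sale 1, sell 401: 401/681 × $4,677.55 → $2,754.32
Ending inventory (cost pool remaining) = $1,923.23
Check: goods available $4,677.55 = COGS $2,754.32 + ending $1,923.23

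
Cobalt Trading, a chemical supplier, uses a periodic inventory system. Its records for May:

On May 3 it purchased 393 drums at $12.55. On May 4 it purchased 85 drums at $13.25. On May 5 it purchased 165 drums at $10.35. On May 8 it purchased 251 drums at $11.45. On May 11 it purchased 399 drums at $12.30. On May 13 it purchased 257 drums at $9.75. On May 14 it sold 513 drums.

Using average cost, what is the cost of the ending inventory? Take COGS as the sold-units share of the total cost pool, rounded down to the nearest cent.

May 14, sell 513: 513/1550 × $18,053.55 → $5,975.14
Ending inventory (cost pool remaining) = $12,078.41
Check: goods available $18,053.55 = COGS $5,975.14 + ending $12,078.41

Ending inventory = $12,078.41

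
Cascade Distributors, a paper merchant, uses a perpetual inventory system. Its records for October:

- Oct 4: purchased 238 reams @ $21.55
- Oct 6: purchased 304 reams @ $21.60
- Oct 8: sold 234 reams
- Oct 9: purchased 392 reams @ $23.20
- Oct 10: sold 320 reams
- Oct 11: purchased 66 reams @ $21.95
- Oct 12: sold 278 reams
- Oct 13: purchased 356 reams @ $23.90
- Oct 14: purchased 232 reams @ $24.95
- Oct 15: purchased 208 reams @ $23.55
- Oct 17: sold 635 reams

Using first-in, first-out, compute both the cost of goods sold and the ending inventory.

COGS = $33,516.25; ending inventory = $7,917.35

Oct 8, 234 sold [FIFO — oldest first]: 234 @ $21.55 = $5,042.70
Oct 10, 320 sold [FIFO — oldest first]: 4 @ $21.55 + 304 @ $21.60 + 12 @ $23.20 = $6,931.00
Oct 12, 278 sold [FIFO — oldest first]: 278 @ $23.20 = $6,449.60
Oct 17, 635 sold [FIFO — oldest first]: 102 @ $23.20 + 66 @ $21.95 + 356 @ $23.90 + 111 @ $24.95 = $15,092.95
Total COGS = $5,042.70 + $6,931.00 + $6,449.60 + $15,092.95 = $33,516.25
Ending inventory: 121 @ $24.95 + 208 @ $23.55 = $7,917.35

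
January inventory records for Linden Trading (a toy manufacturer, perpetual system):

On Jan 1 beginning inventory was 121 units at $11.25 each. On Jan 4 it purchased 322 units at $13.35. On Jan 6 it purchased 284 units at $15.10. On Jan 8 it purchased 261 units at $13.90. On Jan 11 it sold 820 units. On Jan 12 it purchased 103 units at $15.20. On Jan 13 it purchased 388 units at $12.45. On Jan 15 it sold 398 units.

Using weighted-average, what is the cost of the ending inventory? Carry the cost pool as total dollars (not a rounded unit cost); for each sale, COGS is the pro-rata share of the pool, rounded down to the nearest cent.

After Jan 1: 121 on hand, pool $1,361.25 (≈ $11.2500 each)
After Jan 4: 443 on hand, pool $5,659.95 (≈ $12.7764 each)
After Jan 6: 727 on hand, pool $9,948.35 (≈ $13.6841 each)
After Jan 8: 988 on hand, pool $13,576.25 (≈ $13.7411 each)
Jan 11, sell 820: 820/988 × $13,576.25 → $11,267.73
After Jan 12: 271 on hand, pool $3,874.12 (≈ $14.2956 each)
After Jan 13: 659 on hand, pool $8,704.72 (≈ $13.2090 each)
Jan 15, sell 398: 398/659 × $8,704.72 → $5,257.17
Total COGS = $11,267.73 + $5,257.17 = $16,524.90
Ending inventory (cost pool remaining) = $3,447.55

Ending inventory = $3,447.55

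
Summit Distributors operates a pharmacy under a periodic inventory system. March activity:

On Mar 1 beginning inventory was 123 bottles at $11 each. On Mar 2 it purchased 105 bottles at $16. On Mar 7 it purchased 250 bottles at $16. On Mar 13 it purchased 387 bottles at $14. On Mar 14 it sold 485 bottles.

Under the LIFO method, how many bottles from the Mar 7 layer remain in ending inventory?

Mar 14, 485 sold [LIFO — newest first]: 387 @ $14 + 98 @ $16 = $6,986
Ending inventory: 123 @ $11 + 105 @ $16 + 152 @ $16 = $5,465
Check: goods available $12,451 = COGS $6,986 + ending $5,465

152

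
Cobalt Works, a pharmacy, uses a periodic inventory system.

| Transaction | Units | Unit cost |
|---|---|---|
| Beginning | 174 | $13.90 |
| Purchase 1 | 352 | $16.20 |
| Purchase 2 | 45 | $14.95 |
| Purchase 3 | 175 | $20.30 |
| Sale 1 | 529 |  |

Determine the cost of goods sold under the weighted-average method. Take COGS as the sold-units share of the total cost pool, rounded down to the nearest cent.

Sale 1, sell 529: 529/746 × $12,346.25 → $8,754.91
Ending inventory (cost pool remaining) = $3,591.34

COGS = $8,754.91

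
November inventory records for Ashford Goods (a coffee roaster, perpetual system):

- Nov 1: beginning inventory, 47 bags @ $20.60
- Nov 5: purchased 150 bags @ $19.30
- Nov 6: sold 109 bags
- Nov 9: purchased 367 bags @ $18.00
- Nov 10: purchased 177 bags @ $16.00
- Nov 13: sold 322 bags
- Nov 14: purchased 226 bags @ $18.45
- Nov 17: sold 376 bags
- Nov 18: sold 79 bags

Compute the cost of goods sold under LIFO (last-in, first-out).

COGS = $15,846.50

Nov 6, 109 sold [LIFO — newest first]: 109 @ $19.30 = $2,103.70
Nov 13, 322 sold [LIFO — newest first]: 177 @ $16.00 + 145 @ $18.00 = $5,442.00
Nov 17, 376 sold [LIFO — newest first]: 226 @ $18.45 + 150 @ $18.00 = $6,869.70
Nov 18, 79 sold [LIFO — newest first]: 72 @ $18.00 + 7 @ $19.30 = $1,431.10
Total COGS = $2,103.70 + $5,442.00 + $6,869.70 + $1,431.10 = $15,846.50
Ending inventory: 47 @ $20.60 + 34 @ $19.30 = $1,624.40
Check: goods available $17,470.90 = COGS $15,846.50 + ending $1,624.40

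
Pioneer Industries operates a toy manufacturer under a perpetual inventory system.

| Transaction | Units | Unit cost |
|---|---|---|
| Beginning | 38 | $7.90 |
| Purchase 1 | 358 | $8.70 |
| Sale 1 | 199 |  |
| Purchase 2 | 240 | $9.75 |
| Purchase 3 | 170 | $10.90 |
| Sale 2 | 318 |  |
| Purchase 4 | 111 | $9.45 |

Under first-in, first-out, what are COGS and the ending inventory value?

Sale 1 (199) [FIFO — oldest first]: 38 @ $7.90 + 161 @ $8.70 = $1,700.90
Sale 2 (318) [FIFO — oldest first]: 197 @ $8.70 + 121 @ $9.75 = $2,893.65
Total COGS = $1,700.90 + $2,893.65 = $4,594.55
Ending inventory: 119 @ $9.75 + 170 @ $10.90 + 111 @ $9.45 = $4,062.20
Check: goods available $8,656.75 = COGS $4,594.55 + ending $4,062.20

COGS = $4,594.55; ending inventory = $4,062.20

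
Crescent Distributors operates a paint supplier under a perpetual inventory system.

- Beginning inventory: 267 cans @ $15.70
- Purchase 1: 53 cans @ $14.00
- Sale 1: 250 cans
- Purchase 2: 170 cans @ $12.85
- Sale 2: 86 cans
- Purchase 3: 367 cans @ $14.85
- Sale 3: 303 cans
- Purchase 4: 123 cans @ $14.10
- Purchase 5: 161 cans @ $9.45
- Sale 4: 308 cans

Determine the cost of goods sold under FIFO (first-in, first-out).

Sale 1 (250) [FIFO — oldest first]: 250 @ $15.70 = $3,925.00
Sale 2 (86) [FIFO — oldest first]: 17 @ $15.70 + 53 @ $14.00 + 16 @ $12.85 = $1,214.50
Sale 3 (303) [FIFO — oldest first]: 154 @ $12.85 + 149 @ $14.85 = $4,191.55
Sale 4 (308) [FIFO — oldest first]: 218 @ $14.85 + 90 @ $14.10 = $4,506.30
Total COGS = $3,925.00 + $1,214.50 + $4,191.55 + $4,506.30 = $13,837.35
Ending inventory: 33 @ $14.10 + 161 @ $9.45 = $1,986.75

COGS = $13,837.35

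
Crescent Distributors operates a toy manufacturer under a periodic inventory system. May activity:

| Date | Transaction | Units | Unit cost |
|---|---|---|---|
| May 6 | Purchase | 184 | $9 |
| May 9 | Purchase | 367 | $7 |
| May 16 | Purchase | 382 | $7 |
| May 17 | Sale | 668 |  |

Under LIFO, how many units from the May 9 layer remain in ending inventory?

81

May 17, 668 sold [LIFO — newest first]: 382 @ $7 + 286 @ $7 = $4,676
Ending inventory: 184 @ $9 + 81 @ $7 = $2,223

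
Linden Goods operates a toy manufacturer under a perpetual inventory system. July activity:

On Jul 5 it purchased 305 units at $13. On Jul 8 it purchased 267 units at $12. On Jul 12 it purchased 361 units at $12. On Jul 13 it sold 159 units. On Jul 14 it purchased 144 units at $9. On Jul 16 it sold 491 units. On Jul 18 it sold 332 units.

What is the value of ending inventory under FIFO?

Jul 13, 159 sold [FIFO — oldest first]: 159 @ $13 = $2,067
Jul 16, 491 sold [FIFO — oldest first]: 146 @ $13 + 267 @ $12 + 78 @ $12 = $6,038
Jul 18, 332 sold [FIFO — oldest first]: 283 @ $12 + 49 @ $9 = $3,837
Total COGS = $2,067 + $6,038 + $3,837 = $11,942
Ending inventory: 95 @ $9 = $855
Check: goods available $12,797 = COGS $11,942 + ending $855

Ending inventory = $855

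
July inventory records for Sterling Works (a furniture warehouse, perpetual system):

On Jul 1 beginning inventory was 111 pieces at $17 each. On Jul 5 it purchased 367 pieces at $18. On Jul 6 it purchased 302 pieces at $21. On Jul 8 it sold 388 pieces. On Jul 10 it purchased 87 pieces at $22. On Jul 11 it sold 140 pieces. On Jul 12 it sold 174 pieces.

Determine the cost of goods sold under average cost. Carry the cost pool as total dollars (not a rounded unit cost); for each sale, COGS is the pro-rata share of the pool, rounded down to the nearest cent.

After Jul 1: 111 on hand, pool $1,887.00 (≈ $17.0000 each)
After Jul 5: 478 on hand, pool $8,493.00 (≈ $17.7678 each)
After Jul 6: 780 on hand, pool $14,835.00 (≈ $19.0192 each)
Jul 8, sell 388: 388/780 × $14,835.00 → $7,379.46
After Jul 10: 479 on hand, pool $9,369.54 (≈ $19.5606 each)
Jul 11, sell 140: 140/479 × $9,369.54 → $2,738.48
Jul 12, sell 174: 174/339 × $6,631.06 → $3,403.55
Total COGS = $7,379.46 + $2,738.48 + $3,403.55 = $13,521.49
Ending inventory (cost pool remaining) = $3,227.51

COGS = $13,521.49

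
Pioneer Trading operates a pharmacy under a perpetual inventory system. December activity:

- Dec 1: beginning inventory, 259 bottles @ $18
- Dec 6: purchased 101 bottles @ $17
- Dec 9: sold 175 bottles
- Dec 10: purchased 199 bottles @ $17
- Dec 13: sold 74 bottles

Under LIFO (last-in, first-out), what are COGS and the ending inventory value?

Dec 9, 175 sold [LIFO — newest first]: 101 @ $17 + 74 @ $18 = $3,049
Dec 13, 74 sold [LIFO — newest first]: 74 @ $17 = $1,258
Total COGS = $3,049 + $1,258 = $4,307
Ending inventory: 185 @ $18 + 125 @ $17 = $5,455
Check: goods available $9,762 = COGS $4,307 + ending $5,455

COGS = $4,307; ending inventory = $5,455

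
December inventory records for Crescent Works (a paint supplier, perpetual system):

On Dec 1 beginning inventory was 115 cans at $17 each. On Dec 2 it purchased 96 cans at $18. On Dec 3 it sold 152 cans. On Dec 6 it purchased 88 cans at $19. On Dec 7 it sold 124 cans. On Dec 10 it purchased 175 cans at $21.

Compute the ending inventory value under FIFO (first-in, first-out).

Dec 3, 152 sold [FIFO — oldest first]: 115 @ $17 + 37 @ $18 = $2,621
Dec 7, 124 sold [FIFO — oldest first]: 59 @ $18 + 65 @ $19 = $2,297
Total COGS = $2,621 + $2,297 = $4,918
Ending inventory: 23 @ $19 + 175 @ $21 = $4,112

Ending inventory = $4,112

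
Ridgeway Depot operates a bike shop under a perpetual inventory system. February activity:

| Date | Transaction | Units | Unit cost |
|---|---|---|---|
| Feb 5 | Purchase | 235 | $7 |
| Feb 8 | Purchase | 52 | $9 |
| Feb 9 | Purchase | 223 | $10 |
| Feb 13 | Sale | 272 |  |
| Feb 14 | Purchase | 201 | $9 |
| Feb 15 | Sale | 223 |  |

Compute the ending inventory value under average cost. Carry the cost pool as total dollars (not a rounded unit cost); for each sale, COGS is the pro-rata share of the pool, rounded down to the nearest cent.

Ending inventory = $1,887.29

After Feb 5: 235 on hand, pool $1,645.00 (≈ $7.0000 each)
After Feb 8: 287 on hand, pool $2,113.00 (≈ $7.3624 each)
After Feb 9: 510 on hand, pool $4,343.00 (≈ $8.5157 each)
Feb 13, sell 272: 272/510 × $4,343.00 → $2,316.26
After Feb 14: 439 on hand, pool $3,835.74 (≈ $8.7374 each)
Feb 15, sell 223: 223/439 × $3,835.74 → $1,948.45
Total COGS = $2,316.26 + $1,948.45 = $4,264.71
Ending inventory (cost pool remaining) = $1,887.29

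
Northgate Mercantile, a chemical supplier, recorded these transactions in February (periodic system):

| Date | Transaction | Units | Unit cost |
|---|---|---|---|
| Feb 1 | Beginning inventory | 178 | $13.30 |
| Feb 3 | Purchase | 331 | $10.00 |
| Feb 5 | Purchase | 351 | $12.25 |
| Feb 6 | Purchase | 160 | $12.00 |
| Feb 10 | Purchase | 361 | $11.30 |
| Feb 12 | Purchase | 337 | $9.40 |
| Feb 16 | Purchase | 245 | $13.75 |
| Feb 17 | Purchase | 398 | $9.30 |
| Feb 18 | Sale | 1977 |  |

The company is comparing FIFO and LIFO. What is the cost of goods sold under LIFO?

COGS = $21,787.00

FIFO COGS: 178 @ $13.30 + 331 @ $10.00 + 351 @ $12.25 + 160 @ $12.00 + 361 @ $11.30 + 337 @ $9.40 + 245 @ $13.75 + 14 @ $9.30 = $22,643.20
LIFO COGS: 398 @ $9.30 + 245 @ $13.75 + 337 @ $9.40 + 361 @ $11.30 + 160 @ $12.00 + 351 @ $12.25 + 125 @ $10.00 = $21,787.00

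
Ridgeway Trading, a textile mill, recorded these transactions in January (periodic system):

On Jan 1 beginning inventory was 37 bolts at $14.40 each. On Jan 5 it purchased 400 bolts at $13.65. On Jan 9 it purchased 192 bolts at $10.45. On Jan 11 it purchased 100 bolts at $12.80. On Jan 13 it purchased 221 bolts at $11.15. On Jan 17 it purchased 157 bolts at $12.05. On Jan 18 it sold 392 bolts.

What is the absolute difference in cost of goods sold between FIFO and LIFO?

$843.35

FIFO COGS: 37 @ $14.40 + 355 @ $13.65 = $5,378.55
LIFO COGS: 157 @ $12.05 + 221 @ $11.15 + 14 @ $12.80 = $4,535.20
Difference = |$5,378.55 − $4,535.20| = $843.35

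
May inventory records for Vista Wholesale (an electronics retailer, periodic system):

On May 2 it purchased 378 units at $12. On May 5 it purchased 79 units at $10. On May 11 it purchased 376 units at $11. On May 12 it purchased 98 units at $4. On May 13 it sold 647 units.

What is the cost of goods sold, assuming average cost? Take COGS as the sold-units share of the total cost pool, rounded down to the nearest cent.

COGS = $6,848.05

May 13, sell 647: 647/931 × $9,854.00 → $6,848.05
Ending inventory (cost pool remaining) = $3,005.95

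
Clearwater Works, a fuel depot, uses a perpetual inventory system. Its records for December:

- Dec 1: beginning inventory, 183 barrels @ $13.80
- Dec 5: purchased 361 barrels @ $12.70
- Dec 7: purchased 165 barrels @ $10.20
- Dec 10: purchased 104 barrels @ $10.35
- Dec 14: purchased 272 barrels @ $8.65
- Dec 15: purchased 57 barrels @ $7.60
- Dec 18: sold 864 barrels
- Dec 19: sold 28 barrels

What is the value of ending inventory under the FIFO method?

Ending inventory = $2,102.65

Dec 18, 864 sold [FIFO — oldest first]: 183 @ $13.80 + 361 @ $12.70 + 165 @ $10.20 + 104 @ $10.35 + 51 @ $8.65 = $10,310.65
Dec 19, 28 sold [FIFO — oldest first]: 28 @ $8.65 = $242.20
Total COGS = $10,310.65 + $242.20 = $10,552.85
Ending inventory: 193 @ $8.65 + 57 @ $7.60 = $2,102.65
Check: goods available $12,655.50 = COGS $10,552.85 + ending $2,102.65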